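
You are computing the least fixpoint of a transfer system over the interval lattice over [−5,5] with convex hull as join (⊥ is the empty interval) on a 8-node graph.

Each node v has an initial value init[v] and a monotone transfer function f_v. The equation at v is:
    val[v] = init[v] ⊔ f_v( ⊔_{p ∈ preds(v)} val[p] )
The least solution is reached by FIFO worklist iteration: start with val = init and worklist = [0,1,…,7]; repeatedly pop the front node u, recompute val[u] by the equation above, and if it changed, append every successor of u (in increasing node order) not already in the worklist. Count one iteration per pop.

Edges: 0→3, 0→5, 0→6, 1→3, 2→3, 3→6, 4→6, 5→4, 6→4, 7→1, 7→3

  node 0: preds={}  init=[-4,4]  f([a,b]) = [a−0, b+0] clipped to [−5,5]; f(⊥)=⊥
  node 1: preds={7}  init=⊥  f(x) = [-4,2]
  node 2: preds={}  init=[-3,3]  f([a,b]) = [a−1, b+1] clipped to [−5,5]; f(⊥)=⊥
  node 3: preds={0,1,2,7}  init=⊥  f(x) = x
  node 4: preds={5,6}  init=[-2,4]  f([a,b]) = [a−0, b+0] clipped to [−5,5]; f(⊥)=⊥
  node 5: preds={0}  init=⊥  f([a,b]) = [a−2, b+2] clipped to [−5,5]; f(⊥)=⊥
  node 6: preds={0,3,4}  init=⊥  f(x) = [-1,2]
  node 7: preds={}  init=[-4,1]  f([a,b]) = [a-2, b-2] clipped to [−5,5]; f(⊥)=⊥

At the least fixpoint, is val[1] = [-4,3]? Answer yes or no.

no

Trace (10 dequeues):
  [1] u=0 | in ⊥ | out [-4,4] | ==
  [2] u=1 | in [-4,1] | out [-4,2] | prev ⊥ | push {}
  [3] u=2 | in ⊥ | out [-3,3] | ==
  [4] u=3 | in [-4,4] | out [-4,4] | prev ⊥ | push {}
  [5] u=4 | in ⊥ | out [-2,4] | ==
  [6] u=5 | in [-4,4] | out [-5,5] | prev ⊥ | push {4}
  [7] u=6 | in [-4,4] | out [-1,2] | prev ⊥ | push {}
  [8] u=7 | in ⊥ | out [-4,1] | ==
  [9] u=4 | in [-5,5] | out [-5,5] | prev [-2,4] | push {6}
  [10] u=6 | in [-5,5] | out [-1,2] | ==

Converged values:
  [0] [-4,4]
  [1] [-4,2]
  [2] [-3,3]
  [3] [-4,4]
  [4] [-5,5]
  [5] [-5,5]
  [6] [-1,2]
  [7] [-4,1]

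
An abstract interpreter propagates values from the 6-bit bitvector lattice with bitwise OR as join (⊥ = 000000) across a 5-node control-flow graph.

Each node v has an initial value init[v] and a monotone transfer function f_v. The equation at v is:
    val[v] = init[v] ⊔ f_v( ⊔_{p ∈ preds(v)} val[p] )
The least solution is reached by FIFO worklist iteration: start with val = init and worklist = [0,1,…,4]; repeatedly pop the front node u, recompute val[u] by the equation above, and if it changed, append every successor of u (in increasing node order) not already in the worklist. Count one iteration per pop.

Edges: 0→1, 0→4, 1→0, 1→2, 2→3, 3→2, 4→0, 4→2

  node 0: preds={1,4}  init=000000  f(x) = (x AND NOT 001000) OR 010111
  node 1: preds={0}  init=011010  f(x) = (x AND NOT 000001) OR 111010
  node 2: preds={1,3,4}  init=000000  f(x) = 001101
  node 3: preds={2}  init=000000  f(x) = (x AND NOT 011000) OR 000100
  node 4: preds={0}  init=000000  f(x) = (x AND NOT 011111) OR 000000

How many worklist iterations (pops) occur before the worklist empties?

Worklist (11 pops):
  #1 pop 0: in=011010 → 010111 (was 000000); enqueue []
  #2 pop 1: in=010111 → 111110 (was 011010); enqueue [0]
  #3 pop 2: in=111110 → 001101 (was 000000); enqueue []
  #4 pop 3: in=001101 → 000101 (was 000000); enqueue [2]
  #5 pop 4: in=010111 → 000000 (no change)
  #6 pop 0: in=111110 → 110111 (was 010111); enqueue [1,4]
  #7 pop 2: in=111111 → 001101 (no change)
  #8 pop 1: in=110111 → 111110 (no change)
  #9 pop 4: in=110111 → 100000 (was 000000); enqueue [0,2]
  #10 pop 0: in=111110 → 110111 (no change)
  #11 pop 2: in=111111 → 001101 (no change)

Fixpoint:
  val[0] = 110111
  val[1] = 111110
  val[2] = 001101
  val[3] = 000101
  val[4] = 100000

11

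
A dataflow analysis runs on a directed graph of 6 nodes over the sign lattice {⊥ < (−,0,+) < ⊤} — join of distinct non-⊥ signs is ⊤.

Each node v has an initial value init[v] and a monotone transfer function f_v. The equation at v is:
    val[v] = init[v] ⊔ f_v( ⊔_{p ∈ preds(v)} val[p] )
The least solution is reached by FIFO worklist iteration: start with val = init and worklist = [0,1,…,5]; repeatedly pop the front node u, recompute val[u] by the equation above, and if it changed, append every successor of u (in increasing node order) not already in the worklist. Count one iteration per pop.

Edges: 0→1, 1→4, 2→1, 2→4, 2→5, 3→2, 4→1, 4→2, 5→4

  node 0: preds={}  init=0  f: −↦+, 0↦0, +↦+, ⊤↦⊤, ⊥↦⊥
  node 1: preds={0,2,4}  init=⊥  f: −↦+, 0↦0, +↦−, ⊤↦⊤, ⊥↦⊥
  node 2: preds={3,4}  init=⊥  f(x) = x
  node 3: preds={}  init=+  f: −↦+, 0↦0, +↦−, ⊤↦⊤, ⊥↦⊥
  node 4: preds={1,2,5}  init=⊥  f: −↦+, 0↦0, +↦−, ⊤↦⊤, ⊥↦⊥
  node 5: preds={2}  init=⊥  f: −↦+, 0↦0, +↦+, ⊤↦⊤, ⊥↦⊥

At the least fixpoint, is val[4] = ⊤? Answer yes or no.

yes

Iteration log — 12 steps:
  step 1. node 0  ⊔preds=⊥  new=0  stable
  step 2. node 1  ⊔preds=0  new=0  old=⊥  +wl: 
  step 3. node 2  ⊔preds=+  new=+  old=⊥  +wl: 1
  step 4. node 3  ⊔preds=⊥  new=+  stable
  step 5. node 4  ⊔preds=⊤  new=⊤  old=⊥  +wl: 2
  step 6. node 5  ⊔preds=+  new=+  old=⊥  +wl: 4
  step 7. node 1  ⊔preds=⊤  new=⊤  old=0  +wl: 
  step 8. node 2  ⊔preds=⊤  new=⊤  old=+  +wl: 1,5
  step 9. node 4  ⊔preds=⊤  new=⊤  stable
  step 10. node 1  ⊔preds=⊤  new=⊤  stable
  step 11. node 5  ⊔preds=⊤  new=⊤  old=+  +wl: 4
  step 12. node 4  ⊔preds=⊤  new=⊤  stable

Least fixpoint reached:
  node 0: 0
  node 1: ⊤
  node 2: ⊤
  node 3: +
  node 4: ⊤
  node 5: ⊤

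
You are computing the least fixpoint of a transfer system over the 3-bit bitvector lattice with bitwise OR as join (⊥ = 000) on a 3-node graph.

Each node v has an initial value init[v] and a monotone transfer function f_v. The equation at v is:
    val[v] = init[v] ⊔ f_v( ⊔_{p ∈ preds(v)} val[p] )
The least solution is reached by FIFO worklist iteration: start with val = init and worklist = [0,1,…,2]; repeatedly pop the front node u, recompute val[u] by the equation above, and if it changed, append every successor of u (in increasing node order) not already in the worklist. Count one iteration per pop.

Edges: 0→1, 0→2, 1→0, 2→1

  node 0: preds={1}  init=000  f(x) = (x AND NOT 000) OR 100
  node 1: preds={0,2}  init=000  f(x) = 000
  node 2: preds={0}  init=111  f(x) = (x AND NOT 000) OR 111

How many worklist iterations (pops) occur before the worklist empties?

Trace (3 dequeues):
  [1] u=0 | in 000 | out 100 | prev 000 | push {}
  [2] u=1 | in 111 | out 000 | ==
  [3] u=2 | in 100 | out 111 | ==

Converged values:
  [0] 100
  [1] 000
  [2] 111

3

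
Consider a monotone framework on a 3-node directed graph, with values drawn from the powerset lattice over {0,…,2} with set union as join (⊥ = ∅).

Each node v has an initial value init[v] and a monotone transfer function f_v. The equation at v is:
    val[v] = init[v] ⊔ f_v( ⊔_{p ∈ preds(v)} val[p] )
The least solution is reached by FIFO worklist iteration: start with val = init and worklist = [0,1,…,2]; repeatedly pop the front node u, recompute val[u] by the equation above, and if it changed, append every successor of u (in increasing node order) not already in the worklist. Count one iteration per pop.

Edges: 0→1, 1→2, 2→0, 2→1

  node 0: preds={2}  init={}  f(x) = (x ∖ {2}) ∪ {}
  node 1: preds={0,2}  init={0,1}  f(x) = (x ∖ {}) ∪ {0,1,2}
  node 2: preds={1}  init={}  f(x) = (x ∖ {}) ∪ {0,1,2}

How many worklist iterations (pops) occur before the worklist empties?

Trace (5 dequeues):
  [1] u=0 | in {} | out {} | ==
  [2] u=1 | in {} | out {0,1,2} | prev {0,1} | push {}
  [3] u=2 | in {0,1,2} | out {0,1,2} | prev {} | push {0,1}
  [4] u=0 | in {0,1,2} | out {0,1} | prev {} | push {}
  [5] u=1 | in {0,1,2} | out {0,1,2} | ==

Converged values:
  [0] {0,1}
  [1] {0,1,2}
  [2] {0,1,2}

5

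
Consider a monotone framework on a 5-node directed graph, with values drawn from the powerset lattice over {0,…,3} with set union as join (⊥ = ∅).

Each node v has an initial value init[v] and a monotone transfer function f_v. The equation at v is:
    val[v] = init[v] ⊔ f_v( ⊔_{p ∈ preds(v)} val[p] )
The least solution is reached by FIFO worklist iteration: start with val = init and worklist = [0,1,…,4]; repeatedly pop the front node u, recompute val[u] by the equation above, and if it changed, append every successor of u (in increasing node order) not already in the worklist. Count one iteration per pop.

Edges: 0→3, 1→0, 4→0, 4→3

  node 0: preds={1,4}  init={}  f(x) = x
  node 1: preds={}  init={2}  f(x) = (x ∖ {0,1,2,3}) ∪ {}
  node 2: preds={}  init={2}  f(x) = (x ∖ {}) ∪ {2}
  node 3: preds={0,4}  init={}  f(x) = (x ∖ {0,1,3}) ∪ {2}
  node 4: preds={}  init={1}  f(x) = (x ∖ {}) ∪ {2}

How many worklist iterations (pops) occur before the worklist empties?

7

Trace (7 dequeues):
  [1] u=0 | in {1,2} | out {1,2} | prev {} | push {}
  [2] u=1 | in {} | out {2} | ==
  [3] u=2 | in {} | out {2} | ==
  [4] u=3 | in {1,2} | out {2} | prev {} | push {}
  [5] u=4 | in {} | out {1,2} | prev {1} | push {0,3}
  [6] u=0 | in {1,2} | out {1,2} | ==
  [7] u=3 | in {1,2} | out {2} | ==

Converged values:
  [0] {1,2}
  [1] {2}
  [2] {2}
  [3] {2}
  [4] {1,2}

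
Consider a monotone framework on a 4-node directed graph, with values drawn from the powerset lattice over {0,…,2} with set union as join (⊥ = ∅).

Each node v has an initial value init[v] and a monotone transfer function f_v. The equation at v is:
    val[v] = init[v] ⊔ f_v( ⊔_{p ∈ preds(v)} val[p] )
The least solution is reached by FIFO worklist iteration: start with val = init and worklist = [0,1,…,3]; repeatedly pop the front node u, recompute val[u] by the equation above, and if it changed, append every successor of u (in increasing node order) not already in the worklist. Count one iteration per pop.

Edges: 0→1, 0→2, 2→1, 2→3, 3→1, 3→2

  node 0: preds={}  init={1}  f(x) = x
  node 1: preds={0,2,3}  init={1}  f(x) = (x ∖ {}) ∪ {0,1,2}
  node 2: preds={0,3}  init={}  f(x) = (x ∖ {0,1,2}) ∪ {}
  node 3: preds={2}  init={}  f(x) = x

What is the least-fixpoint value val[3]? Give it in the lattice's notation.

{}

Worklist (4 pops):
  #1 pop 0: in={} → {1} (no change)
  #2 pop 1: in={1} → {0,1,2} (was {1}); enqueue []
  #3 pop 2: in={1} → {} (no change)
  #4 pop 3: in={} → {} (no change)

Fixpoint:
  val[0] = {1}
  val[1] = {0,1,2}
  val[2] = {}
  val[3] = {}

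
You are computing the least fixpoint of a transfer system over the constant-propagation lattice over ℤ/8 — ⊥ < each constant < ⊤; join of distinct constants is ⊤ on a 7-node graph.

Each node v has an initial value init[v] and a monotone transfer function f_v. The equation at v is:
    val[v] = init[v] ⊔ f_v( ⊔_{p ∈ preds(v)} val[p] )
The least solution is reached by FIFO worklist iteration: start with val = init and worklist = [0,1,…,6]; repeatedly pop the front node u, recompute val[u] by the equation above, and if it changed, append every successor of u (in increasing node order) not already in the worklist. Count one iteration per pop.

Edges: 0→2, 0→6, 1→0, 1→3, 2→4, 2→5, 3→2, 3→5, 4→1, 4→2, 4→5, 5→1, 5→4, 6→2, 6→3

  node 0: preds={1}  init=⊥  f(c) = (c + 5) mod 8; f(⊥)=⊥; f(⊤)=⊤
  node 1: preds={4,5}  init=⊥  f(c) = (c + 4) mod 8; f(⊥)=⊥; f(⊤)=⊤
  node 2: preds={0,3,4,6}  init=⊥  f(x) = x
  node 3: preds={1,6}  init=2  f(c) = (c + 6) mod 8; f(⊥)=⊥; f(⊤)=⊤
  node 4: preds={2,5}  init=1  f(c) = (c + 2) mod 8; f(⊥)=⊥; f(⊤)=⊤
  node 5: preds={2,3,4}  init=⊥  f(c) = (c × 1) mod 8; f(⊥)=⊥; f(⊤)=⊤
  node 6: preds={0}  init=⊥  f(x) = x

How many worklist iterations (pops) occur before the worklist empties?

18

Iteration log — 18 steps:
  step 1. node 0  ⊔preds=⊥  new=⊥  stable
  step 2. node 1  ⊔preds=1  new=5  old=⊥  +wl: 0
  step 3. node 2  ⊔preds=⊤  new=⊤  old=⊥  +wl: 
  step 4. node 3  ⊔preds=5  new=⊤  old=2  +wl: 2
  step 5. node 4  ⊔preds=⊤  new=⊤  old=1  +wl: 1
  step 6. node 5  ⊔preds=⊤  new=⊤  old=⊥  +wl: 4
  step 7. node 6  ⊔preds=⊥  new=⊥  stable
  step 8. node 0  ⊔preds=5  new=2  old=⊥  +wl: 6
  step 9. node 2  ⊔preds=⊤  new=⊤  stable
  step 10. node 1  ⊔preds=⊤  new=⊤  old=5  +wl: 0,3
  step 11. node 4  ⊔preds=⊤  new=⊤  stable
  step 12. node 6  ⊔preds=2  new=2  old=⊥  +wl: 2
  step 13. node 0  ⊔preds=⊤  new=⊤  old=2  +wl: 6
  step 14. node 3  ⊔preds=⊤  new=⊤  stable
  step 15. node 2  ⊔preds=⊤  new=⊤  stable
  step 16. node 6  ⊔preds=⊤  new=⊤  old=2  +wl: 2,3
  step 17. node 2  ⊔preds=⊤  new=⊤  stable
  step 18. node 3  ⊔preds=⊤  new=⊤  stable

Least fixpoint reached:
  node 0: ⊤
  node 1: ⊤
  node 2: ⊤
  node 3: ⊤
  node 4: ⊤
  node 5: ⊤
  node 6: ⊤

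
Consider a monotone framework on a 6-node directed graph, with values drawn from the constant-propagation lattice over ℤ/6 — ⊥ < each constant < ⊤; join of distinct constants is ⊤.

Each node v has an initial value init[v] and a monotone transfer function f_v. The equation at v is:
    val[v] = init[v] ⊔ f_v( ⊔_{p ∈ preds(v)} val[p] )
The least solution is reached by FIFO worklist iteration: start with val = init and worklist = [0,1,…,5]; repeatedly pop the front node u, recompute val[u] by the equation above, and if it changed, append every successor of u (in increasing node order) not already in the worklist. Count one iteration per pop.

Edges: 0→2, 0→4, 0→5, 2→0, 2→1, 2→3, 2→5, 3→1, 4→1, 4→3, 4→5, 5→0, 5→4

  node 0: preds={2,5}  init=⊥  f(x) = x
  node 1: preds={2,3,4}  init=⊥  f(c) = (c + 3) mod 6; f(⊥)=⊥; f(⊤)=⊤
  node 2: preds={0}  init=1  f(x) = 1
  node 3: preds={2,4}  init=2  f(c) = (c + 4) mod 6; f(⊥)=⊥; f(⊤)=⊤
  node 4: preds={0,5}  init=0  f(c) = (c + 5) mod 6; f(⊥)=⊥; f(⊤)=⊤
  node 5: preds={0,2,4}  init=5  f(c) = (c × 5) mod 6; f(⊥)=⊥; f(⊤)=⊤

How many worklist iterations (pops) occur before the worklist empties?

10

Iteration log — 10 steps:
  step 1. node 0  ⊔preds=⊤  new=⊤  old=⊥  +wl: 
  step 2. node 1  ⊔preds=⊤  new=⊤  old=⊥  +wl: 
  step 3. node 2  ⊔preds=⊤  new=1  stable
  step 4. node 3  ⊔preds=⊤  new=⊤  old=2  +wl: 1
  step 5. node 4  ⊔preds=⊤  new=⊤  old=0  +wl: 3
  step 6. node 5  ⊔preds=⊤  new=⊤  old=5  +wl: 0,4
  step 7. node 1  ⊔preds=⊤  new=⊤  stable
  step 8. node 3  ⊔preds=⊤  new=⊤  stable
  step 9. node 0  ⊔preds=⊤  new=⊤  stable
  step 10. node 4  ⊔preds=⊤  new=⊤  stable

Least fixpoint reached:
  node 0: ⊤
  node 1: ⊤
  node 2: 1
  node 3: ⊤
  node 4: ⊤
  node 5: ⊤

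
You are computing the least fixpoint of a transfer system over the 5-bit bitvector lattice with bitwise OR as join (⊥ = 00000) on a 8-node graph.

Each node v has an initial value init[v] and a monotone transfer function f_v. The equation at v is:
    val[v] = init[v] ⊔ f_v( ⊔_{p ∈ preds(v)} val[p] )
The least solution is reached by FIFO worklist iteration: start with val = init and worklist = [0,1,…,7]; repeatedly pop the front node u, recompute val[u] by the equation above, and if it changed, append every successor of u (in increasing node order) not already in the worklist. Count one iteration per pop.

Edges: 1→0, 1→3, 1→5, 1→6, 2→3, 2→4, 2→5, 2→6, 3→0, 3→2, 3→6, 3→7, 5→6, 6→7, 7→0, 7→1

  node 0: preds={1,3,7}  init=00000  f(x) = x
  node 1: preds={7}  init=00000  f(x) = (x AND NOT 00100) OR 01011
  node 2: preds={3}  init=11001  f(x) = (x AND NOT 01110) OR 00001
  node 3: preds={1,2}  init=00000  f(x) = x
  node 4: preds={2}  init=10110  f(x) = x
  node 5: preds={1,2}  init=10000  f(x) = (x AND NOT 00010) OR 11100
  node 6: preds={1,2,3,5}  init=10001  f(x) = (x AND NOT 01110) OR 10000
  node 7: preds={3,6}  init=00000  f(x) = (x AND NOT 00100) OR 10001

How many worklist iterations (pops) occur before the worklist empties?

Trace (15 dequeues):
  [1] u=0 | in 00000 | out 00000 | ==
  [2] u=1 | in 00000 | out 01011 | prev 00000 | push {0}
  [3] u=2 | in 00000 | out 11001 | ==
  [4] u=3 | in 11011 | out 11011 | prev 00000 | push {2}
  [5] u=4 | in 11001 | out 11111 | prev 10110 | push {}
  [6] u=5 | in 11011 | out 11101 | prev 10000 | push {}
  [7] u=6 | in 11111 | out 10001 | ==
  [8] u=7 | in 11011 | out 11011 | prev 00000 | push {1}
  [9] u=0 | in 11011 | out 11011 | prev 00000 | push {}
  [10] u=2 | in 11011 | out 11001 | ==
  [11] u=1 | in 11011 | out 11011 | prev 01011 | push {0,3,5,6}
  [12] u=0 | in 11011 | out 11011 | ==
  [13] u=3 | in 11011 | out 11011 | ==
  [14] u=5 | in 11011 | out 11101 | ==
  [15] u=6 | in 11111 | out 10001 | ==

Converged values:
  [0] 11011
  [1] 11011
  [2] 11001
  [3] 11011
  [4] 11111
  [5] 11101
  [6] 10001
  [7] 11011

15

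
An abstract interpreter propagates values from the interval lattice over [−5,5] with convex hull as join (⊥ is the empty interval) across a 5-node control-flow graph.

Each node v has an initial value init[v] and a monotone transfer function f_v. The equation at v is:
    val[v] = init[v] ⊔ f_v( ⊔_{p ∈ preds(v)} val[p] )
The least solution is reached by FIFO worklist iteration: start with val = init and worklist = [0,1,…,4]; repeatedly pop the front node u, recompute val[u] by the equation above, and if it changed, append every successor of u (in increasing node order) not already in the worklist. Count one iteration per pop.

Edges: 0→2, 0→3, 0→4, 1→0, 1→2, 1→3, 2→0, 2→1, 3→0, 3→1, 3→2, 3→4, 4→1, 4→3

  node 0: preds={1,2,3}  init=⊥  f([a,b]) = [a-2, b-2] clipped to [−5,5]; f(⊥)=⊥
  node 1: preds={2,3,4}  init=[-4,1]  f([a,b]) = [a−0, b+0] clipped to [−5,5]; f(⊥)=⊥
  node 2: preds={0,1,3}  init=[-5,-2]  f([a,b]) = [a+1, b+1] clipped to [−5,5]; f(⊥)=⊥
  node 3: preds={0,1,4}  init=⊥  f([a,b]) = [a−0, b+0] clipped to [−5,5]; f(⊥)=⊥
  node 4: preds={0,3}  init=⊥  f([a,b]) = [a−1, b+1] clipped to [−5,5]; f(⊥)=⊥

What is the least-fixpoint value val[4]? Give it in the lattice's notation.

Worklist (28 pops):
  #1 pop 0: in=[-5,1] → [-5,-1] (was ⊥); enqueue []
  #2 pop 1: in=[-5,-2] → [-5,1] (was [-4,1]); enqueue [0]
  #3 pop 2: in=[-5,1] → [-5,2] (was [-5,-2]); enqueue [1]
  #4 pop 3: in=[-5,1] → [-5,1] (was ⊥); enqueue [2]
  #5 pop 4: in=[-5,1] → [-5,2] (was ⊥); enqueue [3]
  #6 pop 0: in=[-5,2] → [-5,0] (was [-5,-1]); enqueue [4]
  #7 pop 1: in=[-5,2] → [-5,2] (was [-5,1]); enqueue [0]
  #8 pop 2: in=[-5,2] → [-5,3] (was [-5,2]); enqueue [1]
  #9 pop 3: in=[-5,2] → [-5,2] (was [-5,1]); enqueue [2]
  #10 pop 4: in=[-5,2] → [-5,3] (was [-5,2]); enqueue [3]
  #11 pop 0: in=[-5,3] → [-5,1] (was [-5,0]); enqueue [4]
  #12 pop 1: in=[-5,3] → [-5,3] (was [-5,2]); enqueue [0]
  #13 pop 2: in=[-5,3] → [-5,4] (was [-5,3]); enqueue [1]
  #14 pop 3: in=[-5,3] → [-5,3] (was [-5,2]); enqueue [2]
  #15 pop 4: in=[-5,3] → [-5,4] (was [-5,3]); enqueue [3]
  #16 pop 0: in=[-5,4] → [-5,2] (was [-5,1]); enqueue [4]
  #17 pop 1: in=[-5,4] → [-5,4] (was [-5,3]); enqueue [0]
  #18 pop 2: in=[-5,4] → [-5,5] (was [-5,4]); enqueue [1]
  #19 pop 3: in=[-5,4] → [-5,4] (was [-5,3]); enqueue [2]
  #20 pop 4: in=[-5,4] → [-5,5] (was [-5,4]); enqueue [3]
  #21 pop 0: in=[-5,5] → [-5,3] (was [-5,2]); enqueue [4]
  #22 pop 1: in=[-5,5] → [-5,5] (was [-5,4]); enqueue [0]
  #23 pop 2: in=[-5,5] → [-5,5] (no change)
  #24 pop 3: in=[-5,5] → [-5,5] (was [-5,4]); enqueue [1,2]
  #25 pop 4: in=[-5,5] → [-5,5] (no change)
  #26 pop 0: in=[-5,5] → [-5,3] (no change)
  #27 pop 1: in=[-5,5] → [-5,5] (no change)
  #28 pop 2: in=[-5,5] → [-5,5] (no change)

Fixpoint:
  val[0] = [-5,3]
  val[1] = [-5,5]
  val[2] = [-5,5]
  val[3] = [-5,5]
  val[4] = [-5,5]

[-5,5]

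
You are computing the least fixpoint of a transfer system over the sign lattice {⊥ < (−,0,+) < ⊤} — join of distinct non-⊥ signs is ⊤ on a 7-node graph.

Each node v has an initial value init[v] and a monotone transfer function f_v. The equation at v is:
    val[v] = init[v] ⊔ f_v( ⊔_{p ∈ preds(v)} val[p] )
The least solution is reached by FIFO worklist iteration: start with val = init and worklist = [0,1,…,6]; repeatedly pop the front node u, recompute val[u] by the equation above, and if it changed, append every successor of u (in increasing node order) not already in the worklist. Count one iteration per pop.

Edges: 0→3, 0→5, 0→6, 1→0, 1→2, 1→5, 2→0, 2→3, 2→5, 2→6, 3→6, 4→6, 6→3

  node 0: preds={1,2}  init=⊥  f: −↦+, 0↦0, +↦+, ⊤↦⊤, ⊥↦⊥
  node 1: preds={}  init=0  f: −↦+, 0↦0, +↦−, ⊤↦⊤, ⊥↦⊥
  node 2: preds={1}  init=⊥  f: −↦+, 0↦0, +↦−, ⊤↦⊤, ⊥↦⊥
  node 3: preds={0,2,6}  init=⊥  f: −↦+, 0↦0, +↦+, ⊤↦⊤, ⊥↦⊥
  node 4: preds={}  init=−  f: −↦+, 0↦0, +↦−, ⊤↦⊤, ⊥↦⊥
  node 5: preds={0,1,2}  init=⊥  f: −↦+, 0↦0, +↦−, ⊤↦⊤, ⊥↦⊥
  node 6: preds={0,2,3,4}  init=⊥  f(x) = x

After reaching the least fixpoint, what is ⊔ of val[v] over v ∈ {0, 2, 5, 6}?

⊤

Trace (10 dequeues):
  [1] u=0 | in 0 | out 0 | prev ⊥ | push {}
  [2] u=1 | in ⊥ | out 0 | ==
  [3] u=2 | in 0 | out 0 | prev ⊥ | push {0}
  [4] u=3 | in 0 | out 0 | prev ⊥ | push {}
  [5] u=4 | in ⊥ | out − | ==
  [6] u=5 | in 0 | out 0 | prev ⊥ | push {}
  [7] u=6 | in ⊤ | out ⊤ | prev ⊥ | push {3}
  [8] u=0 | in 0 | out 0 | ==
  [9] u=3 | in ⊤ | out ⊤ | prev 0 | push {6}
  [10] u=6 | in ⊤ | out ⊤ | ==

Converged values:
  [0] 0
  [1] 0
  [2] 0
  [3] ⊤
  [4] −
  [5] 0
  [6] ⊤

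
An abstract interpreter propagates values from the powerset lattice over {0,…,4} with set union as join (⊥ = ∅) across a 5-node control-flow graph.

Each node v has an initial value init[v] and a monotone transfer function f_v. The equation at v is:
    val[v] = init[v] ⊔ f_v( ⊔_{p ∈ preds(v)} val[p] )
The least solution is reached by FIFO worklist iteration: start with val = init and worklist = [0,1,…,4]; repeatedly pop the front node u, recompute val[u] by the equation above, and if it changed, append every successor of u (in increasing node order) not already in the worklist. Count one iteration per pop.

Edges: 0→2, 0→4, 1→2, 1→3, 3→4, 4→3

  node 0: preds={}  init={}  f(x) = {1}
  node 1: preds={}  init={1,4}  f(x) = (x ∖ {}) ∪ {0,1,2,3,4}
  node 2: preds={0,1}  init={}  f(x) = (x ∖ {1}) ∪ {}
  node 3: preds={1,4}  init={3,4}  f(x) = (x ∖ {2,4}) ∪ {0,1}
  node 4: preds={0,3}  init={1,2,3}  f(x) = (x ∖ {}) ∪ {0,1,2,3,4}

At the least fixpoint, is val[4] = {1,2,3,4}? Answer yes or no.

Worklist (6 pops):
  #1 pop 0: in={} → {1} (was {}); enqueue []
  #2 pop 1: in={} → {0,1,2,3,4} (was {1,4}); enqueue []
  #3 pop 2: in={0,1,2,3,4} → {0,2,3,4} (was {}); enqueue []
  #4 pop 3: in={0,1,2,3,4} → {0,1,3,4} (was {3,4}); enqueue []
  #5 pop 4: in={0,1,3,4} → {0,1,2,3,4} (was {1,2,3}); enqueue [3]
  #6 pop 3: in={0,1,2,3,4} → {0,1,3,4} (no change)

Fixpoint:
  val[0] = {1}
  val[1] = {0,1,2,3,4}
  val[2] = {0,2,3,4}
  val[3] = {0,1,3,4}
  val[4] = {0,1,2,3,4}

no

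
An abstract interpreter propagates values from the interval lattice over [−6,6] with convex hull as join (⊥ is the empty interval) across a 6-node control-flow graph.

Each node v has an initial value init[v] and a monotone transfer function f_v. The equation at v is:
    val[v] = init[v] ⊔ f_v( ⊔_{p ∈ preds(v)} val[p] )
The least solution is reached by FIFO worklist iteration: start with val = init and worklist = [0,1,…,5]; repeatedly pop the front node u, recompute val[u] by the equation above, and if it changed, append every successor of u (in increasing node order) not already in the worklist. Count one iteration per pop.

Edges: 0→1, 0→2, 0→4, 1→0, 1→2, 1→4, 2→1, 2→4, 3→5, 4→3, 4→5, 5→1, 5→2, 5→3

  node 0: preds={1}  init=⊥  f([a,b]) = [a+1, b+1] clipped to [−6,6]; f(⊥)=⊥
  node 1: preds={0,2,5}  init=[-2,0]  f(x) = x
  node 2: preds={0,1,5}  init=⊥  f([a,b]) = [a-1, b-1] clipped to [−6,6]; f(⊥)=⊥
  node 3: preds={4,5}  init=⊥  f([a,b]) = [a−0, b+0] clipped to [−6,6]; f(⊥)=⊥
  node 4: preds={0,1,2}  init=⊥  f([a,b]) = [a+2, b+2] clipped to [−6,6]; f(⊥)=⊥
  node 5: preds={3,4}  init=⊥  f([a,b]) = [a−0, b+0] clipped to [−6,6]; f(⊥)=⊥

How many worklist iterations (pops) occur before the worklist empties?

34

Trace (34 dequeues):
  [1] u=0 | in [-2,0] | out [-1,1] | prev ⊥ | push {}
  [2] u=1 | in [-1,1] | out [-2,1] | prev [-2,0] | push {0}
  [3] u=2 | in [-2,1] | out [-3,0] | prev ⊥ | push {1}
  [4] u=3 | in ⊥ | out ⊥ | ==
  [5] u=4 | in [-3,1] | out [-1,3] | prev ⊥ | push {3}
  [6] u=5 | in [-1,3] | out [-1,3] | prev ⊥ | push {2}
  [7] u=0 | in [-2,1] | out [-1,2] | prev [-1,1] | push {4}
  [8] u=1 | in [-3,3] | out [-3,3] | prev [-2,1] | push {0}
  [9] u=3 | in [-1,3] | out [-1,3] | prev ⊥ | push {5}
  [10] u=2 | in [-3,3] | out [-4,2] | prev [-3,0] | push {1}
  [11] u=4 | in [-4,3] | out [-2,5] | prev [-1,3] | push {3}
  [12] u=0 | in [-3,3] | out [-2,4] | prev [-1,2] | push {2,4}
  [13] u=5 | in [-2,5] | out [-2,5] | prev [-1,3] | push {}
  [14] u=1 | in [-4,5] | out [-4,5] | prev [-3,3] | push {0}
  [15] u=3 | in [-2,5] | out [-2,5] | prev [-1,3] | push {5}
  [16] u=2 | in [-4,5] | out [-5,4] | prev [-4,2] | push {1}
  [17] u=4 | in [-5,5] | out [-3,6] | prev [-2,5] | push {3}
  [18] u=0 | in [-4,5] | out [-3,6] | prev [-2,4] | push {2,4}
  [19] u=5 | in [-3,6] | out [-3,6] | prev [-2,5] | push {}
  [20] u=1 | in [-5,6] | out [-5,6] | prev [-4,5] | push {0}
  [21] u=3 | in [-3,6] | out [-3,6] | prev [-2,5] | push {5}
  [22] u=2 | in [-5,6] | out [-6,5] | prev [-5,4] | push {1}
  [23] u=4 | in [-6,6] | out [-4,6] | prev [-3,6] | push {3}
  [24] u=0 | in [-5,6] | out [-4,6] | prev [-3,6] | push {2,4}
  [25] u=5 | in [-4,6] | out [-4,6] | prev [-3,6] | push {}
  [26] u=1 | in [-6,6] | out [-6,6] | prev [-5,6] | push {0}
  [27] u=3 | in [-4,6] | out [-4,6] | prev [-3,6] | push {5}
  [28] u=2 | in [-6,6] | out [-6,5] | ==
  [29] u=4 | in [-6,6] | out [-4,6] | ==
  [30] u=0 | in [-6,6] | out [-5,6] | prev [-4,6] | push {1,2,4}
  [31] u=5 | in [-4,6] | out [-4,6] | ==
  [32] u=1 | in [-6,6] | out [-6,6] | ==
  [33] u=2 | in [-6,6] | out [-6,5] | ==
  [34] u=4 | in [-6,6] | out [-4,6] | ==

Converged values:
  [0] [-5,6]
  [1] [-6,6]
  [2] [-6,5]
  [3] [-4,6]
  [4] [-4,6]
  [5] [-4,6]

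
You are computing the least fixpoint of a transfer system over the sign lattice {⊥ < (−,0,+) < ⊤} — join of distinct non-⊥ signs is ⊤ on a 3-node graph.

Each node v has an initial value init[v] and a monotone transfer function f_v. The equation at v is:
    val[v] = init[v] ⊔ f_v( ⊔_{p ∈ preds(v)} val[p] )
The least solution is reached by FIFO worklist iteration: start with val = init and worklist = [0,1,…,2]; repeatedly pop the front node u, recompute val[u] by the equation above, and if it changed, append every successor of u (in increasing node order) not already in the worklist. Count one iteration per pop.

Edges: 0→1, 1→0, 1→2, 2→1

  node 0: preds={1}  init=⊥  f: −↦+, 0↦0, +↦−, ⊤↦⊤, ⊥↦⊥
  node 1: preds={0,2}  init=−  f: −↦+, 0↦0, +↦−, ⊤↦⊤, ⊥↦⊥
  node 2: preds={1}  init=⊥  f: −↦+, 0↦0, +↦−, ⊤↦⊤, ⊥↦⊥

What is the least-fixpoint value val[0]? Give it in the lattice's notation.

Worklist (4 pops):
  #1 pop 0: in=− → + (was ⊥); enqueue []
  #2 pop 1: in=+ → − (no change)
  #3 pop 2: in=− → + (was ⊥); enqueue [1]
  #4 pop 1: in=+ → − (no change)

Fixpoint:
  val[0] = +
  val[1] = −
  val[2] = +

+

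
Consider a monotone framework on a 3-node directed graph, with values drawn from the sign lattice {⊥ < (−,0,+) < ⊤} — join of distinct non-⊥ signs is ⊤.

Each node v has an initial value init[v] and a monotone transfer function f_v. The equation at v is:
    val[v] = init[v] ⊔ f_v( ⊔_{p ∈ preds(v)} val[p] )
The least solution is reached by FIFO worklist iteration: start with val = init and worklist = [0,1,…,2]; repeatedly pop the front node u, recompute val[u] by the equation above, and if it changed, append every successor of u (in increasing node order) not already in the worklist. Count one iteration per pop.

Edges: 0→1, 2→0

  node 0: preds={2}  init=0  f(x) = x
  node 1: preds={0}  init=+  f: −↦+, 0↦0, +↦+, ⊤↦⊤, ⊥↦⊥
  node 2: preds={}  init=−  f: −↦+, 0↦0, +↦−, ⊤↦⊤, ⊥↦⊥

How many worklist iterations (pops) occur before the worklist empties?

3

Worklist (3 pops):
  #1 pop 0: in=− → ⊤ (was 0); enqueue []
  #2 pop 1: in=⊤ → ⊤ (was +); enqueue []
  #3 pop 2: in=⊥ → − (no change)

Fixpoint:
  val[0] = ⊤
  val[1] = ⊤
  val[2] = −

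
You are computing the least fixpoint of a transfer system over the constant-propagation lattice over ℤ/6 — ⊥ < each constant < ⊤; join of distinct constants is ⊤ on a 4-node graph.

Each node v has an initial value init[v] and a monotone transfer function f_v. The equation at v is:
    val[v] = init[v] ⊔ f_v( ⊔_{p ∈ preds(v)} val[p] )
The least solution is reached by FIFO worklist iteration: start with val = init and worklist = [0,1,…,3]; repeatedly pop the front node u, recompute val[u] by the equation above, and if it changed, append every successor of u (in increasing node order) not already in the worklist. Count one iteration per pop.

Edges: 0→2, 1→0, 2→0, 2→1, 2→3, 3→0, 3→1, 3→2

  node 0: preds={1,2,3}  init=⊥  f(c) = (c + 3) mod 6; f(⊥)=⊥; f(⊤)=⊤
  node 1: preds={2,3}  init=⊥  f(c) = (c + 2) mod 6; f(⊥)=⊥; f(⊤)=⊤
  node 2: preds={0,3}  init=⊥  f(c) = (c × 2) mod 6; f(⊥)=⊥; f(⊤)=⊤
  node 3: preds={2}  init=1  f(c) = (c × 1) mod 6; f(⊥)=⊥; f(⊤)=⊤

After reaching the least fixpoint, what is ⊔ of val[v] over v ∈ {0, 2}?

⊤

Worklist (8 pops):
  #1 pop 0: in=1 → 4 (was ⊥); enqueue []
  #2 pop 1: in=1 → 3 (was ⊥); enqueue [0]
  #3 pop 2: in=⊤ → ⊤ (was ⊥); enqueue [1]
  #4 pop 3: in=⊤ → ⊤ (was 1); enqueue [2]
  #5 pop 0: in=⊤ → ⊤ (was 4); enqueue []
  #6 pop 1: in=⊤ → ⊤ (was 3); enqueue [0]
  #7 pop 2: in=⊤ → ⊤ (no change)
  #8 pop 0: in=⊤ → ⊤ (no change)

Fixpoint:
  val[0] = ⊤
  val[1] = ⊤
  val[2] = ⊤
  val[3] = ⊤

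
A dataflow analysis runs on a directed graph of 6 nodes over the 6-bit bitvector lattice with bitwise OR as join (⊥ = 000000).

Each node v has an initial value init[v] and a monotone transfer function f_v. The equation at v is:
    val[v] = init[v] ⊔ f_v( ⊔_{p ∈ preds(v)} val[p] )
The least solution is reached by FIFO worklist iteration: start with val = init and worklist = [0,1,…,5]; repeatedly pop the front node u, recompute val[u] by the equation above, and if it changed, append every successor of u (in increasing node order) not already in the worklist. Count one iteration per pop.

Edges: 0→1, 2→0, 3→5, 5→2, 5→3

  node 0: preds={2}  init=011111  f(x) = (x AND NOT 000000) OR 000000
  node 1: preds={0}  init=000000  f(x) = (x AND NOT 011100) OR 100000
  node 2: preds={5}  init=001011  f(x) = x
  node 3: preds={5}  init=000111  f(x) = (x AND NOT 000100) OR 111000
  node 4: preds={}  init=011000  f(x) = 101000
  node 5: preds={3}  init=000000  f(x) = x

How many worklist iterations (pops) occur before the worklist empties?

10

Worklist (10 pops):
  #1 pop 0: in=001011 → 011111 (no change)
  #2 pop 1: in=011111 → 100011 (was 000000); enqueue []
  #3 pop 2: in=000000 → 001011 (no change)
  #4 pop 3: in=000000 → 111111 (was 000111); enqueue []
  #5 pop 4: in=000000 → 111000 (was 011000); enqueue []
  #6 pop 5: in=111111 → 111111 (was 000000); enqueue [2,3]
  #7 pop 2: in=111111 → 111111 (was 001011); enqueue [0]
  #8 pop 3: in=111111 → 111111 (no change)
  #9 pop 0: in=111111 → 111111 (was 011111); enqueue [1]
  #10 pop 1: in=111111 → 100011 (no change)

Fixpoint:
  val[0] = 111111
  val[1] = 100011
  val[2] = 111111
  val[3] = 111111
  val[4] = 111000
  val[5] = 111111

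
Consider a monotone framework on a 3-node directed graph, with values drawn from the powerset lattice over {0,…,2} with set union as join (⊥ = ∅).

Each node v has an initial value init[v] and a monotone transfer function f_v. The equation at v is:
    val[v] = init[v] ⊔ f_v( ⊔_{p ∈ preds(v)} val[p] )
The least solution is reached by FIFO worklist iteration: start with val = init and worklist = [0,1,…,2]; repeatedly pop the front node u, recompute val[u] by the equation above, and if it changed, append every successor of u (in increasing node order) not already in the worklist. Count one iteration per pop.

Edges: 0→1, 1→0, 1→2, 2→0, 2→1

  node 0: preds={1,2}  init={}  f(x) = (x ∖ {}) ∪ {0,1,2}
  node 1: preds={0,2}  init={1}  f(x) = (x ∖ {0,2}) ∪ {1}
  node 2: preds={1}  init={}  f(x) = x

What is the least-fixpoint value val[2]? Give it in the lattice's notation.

{1}

Trace (5 dequeues):
  [1] u=0 | in {1} | out {0,1,2} | prev {} | push {}
  [2] u=1 | in {0,1,2} | out {1} | ==
  [3] u=2 | in {1} | out {1} | prev {} | push {0,1}
  [4] u=0 | in {1} | out {0,1,2} | ==
  [5] u=1 | in {0,1,2} | out {1} | ==

Converged values:
  [0] {0,1,2}
  [1] {1}
  [2] {1}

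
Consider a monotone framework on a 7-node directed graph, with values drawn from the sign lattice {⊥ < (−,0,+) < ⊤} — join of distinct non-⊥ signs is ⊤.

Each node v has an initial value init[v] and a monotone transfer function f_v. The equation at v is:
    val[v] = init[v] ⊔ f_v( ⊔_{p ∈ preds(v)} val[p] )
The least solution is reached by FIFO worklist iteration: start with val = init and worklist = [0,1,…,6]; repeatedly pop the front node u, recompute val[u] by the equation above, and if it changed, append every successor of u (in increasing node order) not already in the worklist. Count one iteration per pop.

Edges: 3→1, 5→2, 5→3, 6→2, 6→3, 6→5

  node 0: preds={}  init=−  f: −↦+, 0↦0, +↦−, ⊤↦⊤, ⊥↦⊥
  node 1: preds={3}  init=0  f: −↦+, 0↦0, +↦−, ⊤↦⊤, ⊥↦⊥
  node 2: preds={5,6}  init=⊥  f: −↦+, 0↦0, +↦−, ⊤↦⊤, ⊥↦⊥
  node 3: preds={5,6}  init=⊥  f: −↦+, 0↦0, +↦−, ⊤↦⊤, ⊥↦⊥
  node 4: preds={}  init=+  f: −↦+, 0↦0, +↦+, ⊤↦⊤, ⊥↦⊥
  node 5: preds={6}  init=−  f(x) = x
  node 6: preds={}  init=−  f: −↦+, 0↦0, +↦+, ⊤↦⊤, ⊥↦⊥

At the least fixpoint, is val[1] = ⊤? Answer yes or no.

yes

Iteration log — 8 steps:
  step 1. node 0  ⊔preds=⊥  new=−  stable
  step 2. node 1  ⊔preds=⊥  new=0  stable
  step 3. node 2  ⊔preds=−  new=+  old=⊥  +wl: 
  step 4. node 3  ⊔preds=−  new=+  old=⊥  +wl: 1
  step 5. node 4  ⊔preds=⊥  new=+  stable
  step 6. node 5  ⊔preds=−  new=−  stable
  step 7. node 6  ⊔preds=⊥  new=−  stable
  step 8. node 1  ⊔preds=+  new=⊤  old=0  +wl: 

Least fixpoint reached:
  node 0: −
  node 1: ⊤
  node 2: +
  node 3: +
  node 4: +
  node 5: −
  node 6: −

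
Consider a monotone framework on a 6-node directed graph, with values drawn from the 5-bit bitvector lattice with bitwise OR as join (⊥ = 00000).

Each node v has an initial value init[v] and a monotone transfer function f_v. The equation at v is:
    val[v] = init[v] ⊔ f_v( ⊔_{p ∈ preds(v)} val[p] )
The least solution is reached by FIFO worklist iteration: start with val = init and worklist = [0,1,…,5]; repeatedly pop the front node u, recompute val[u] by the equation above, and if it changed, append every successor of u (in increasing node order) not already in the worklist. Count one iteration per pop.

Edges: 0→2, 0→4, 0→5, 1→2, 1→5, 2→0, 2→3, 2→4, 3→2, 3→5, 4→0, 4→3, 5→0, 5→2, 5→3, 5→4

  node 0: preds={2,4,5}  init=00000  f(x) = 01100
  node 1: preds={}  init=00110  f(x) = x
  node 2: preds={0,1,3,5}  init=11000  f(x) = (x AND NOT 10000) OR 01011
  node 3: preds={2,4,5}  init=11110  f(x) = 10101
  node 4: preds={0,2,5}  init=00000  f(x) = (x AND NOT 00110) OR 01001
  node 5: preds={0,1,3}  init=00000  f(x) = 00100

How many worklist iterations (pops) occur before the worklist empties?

10

Iteration log — 10 steps:
  step 1. node 0  ⊔preds=11000  new=01100  old=00000  +wl: 
  step 2. node 1  ⊔preds=00000  new=00110  stable
  step 3. node 2  ⊔preds=11110  new=11111  old=11000  +wl: 0
  step 4. node 3  ⊔preds=11111  new=11111  old=11110  +wl: 2
  step 5. node 4  ⊔preds=11111  new=11001  old=00000  +wl: 3
  step 6. node 5  ⊔preds=11111  new=00100  old=00000  +wl: 4
  step 7. node 0  ⊔preds=11111  new=01100  stable
  step 8. node 2  ⊔preds=11111  new=11111  stable
  step 9. node 3  ⊔preds=11111  new=11111  stable
  step 10. node 4  ⊔preds=11111  new=11001  stable

Least fixpoint reached:
  node 0: 01100
  node 1: 00110
  node 2: 11111
  node 3: 11111
  node 4: 11001
  node 5: 00100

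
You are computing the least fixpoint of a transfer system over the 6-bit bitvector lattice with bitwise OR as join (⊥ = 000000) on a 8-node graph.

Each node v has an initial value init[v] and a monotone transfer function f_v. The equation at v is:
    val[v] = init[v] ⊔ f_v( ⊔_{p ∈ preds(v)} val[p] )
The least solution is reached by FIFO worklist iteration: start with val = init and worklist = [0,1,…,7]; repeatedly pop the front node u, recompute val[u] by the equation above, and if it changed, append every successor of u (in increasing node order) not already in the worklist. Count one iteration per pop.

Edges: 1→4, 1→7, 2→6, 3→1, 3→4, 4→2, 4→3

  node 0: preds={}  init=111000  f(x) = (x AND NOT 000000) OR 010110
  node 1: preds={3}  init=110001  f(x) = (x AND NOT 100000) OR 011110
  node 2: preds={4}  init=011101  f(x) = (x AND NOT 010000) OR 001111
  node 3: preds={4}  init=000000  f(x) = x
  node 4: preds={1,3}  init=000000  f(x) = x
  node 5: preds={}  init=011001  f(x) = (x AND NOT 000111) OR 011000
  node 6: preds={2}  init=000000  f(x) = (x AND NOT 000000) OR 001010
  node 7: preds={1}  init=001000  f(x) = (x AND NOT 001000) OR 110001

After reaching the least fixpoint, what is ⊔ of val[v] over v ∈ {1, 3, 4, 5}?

Trace (13 dequeues):
  [1] u=0 | in 000000 | out 111110 | prev 111000 | push {}
  [2] u=1 | in 000000 | out 111111 | prev 110001 | push {}
  [3] u=2 | in 000000 | out 011111 | prev 011101 | push {}
  [4] u=3 | in 000000 | out 000000 | ==
  [5] u=4 | in 111111 | out 111111 | prev 000000 | push {2,3}
  [6] u=5 | in 000000 | out 011001 | ==
  [7] u=6 | in 011111 | out 011111 | prev 000000 | push {}
  [8] u=7 | in 111111 | out 111111 | prev 001000 | push {}
  [9] u=2 | in 111111 | out 111111 | prev 011111 | push {6}
  [10] u=3 | in 111111 | out 111111 | prev 000000 | push {1,4}
  [11] u=6 | in 111111 | out 111111 | prev 011111 | push {}
  [12] u=1 | in 111111 | out 111111 | ==
  [13] u=4 | in 111111 | out 111111 | ==

Converged values:
  [0] 111110
  [1] 111111
  [2] 111111
  [3] 111111
  [4] 111111
  [5] 011001
  [6] 111111
  [7] 111111

111111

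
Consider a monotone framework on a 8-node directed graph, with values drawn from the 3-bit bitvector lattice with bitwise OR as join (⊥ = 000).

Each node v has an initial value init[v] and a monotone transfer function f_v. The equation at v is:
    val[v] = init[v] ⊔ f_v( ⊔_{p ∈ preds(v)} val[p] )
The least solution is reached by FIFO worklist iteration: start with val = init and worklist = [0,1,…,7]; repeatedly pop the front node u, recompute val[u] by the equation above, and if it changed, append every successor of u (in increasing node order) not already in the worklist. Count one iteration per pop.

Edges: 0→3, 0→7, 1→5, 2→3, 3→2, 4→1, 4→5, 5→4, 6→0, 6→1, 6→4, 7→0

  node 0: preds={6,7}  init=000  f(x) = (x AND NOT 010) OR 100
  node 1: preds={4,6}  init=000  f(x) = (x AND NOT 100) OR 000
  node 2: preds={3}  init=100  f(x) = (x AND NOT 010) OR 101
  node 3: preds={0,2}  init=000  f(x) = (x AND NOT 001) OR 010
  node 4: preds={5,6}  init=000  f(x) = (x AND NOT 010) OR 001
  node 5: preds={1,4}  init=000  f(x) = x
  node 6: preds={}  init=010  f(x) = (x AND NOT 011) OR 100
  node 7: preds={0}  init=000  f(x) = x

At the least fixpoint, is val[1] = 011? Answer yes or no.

yes

Worklist (15 pops):
  #1 pop 0: in=010 → 100 (was 000); enqueue []
  #2 pop 1: in=010 → 010 (was 000); enqueue []
  #3 pop 2: in=000 → 101 (was 100); enqueue []
  #4 pop 3: in=101 → 110 (was 000); enqueue [2]
  #5 pop 4: in=010 → 001 (was 000); enqueue [1]
  #6 pop 5: in=011 → 011 (was 000); enqueue [4]
  #7 pop 6: in=000 → 110 (was 010); enqueue [0]
  #8 pop 7: in=100 → 100 (was 000); enqueue []
  #9 pop 2: in=110 → 101 (no change)
  #10 pop 1: in=111 → 011 (was 010); enqueue [5]
  #11 pop 4: in=111 → 101 (was 001); enqueue [1]
  #12 pop 0: in=110 → 100 (no change)
  #13 pop 5: in=111 → 111 (was 011); enqueue [4]
  #14 pop 1: in=111 → 011 (no change)
  #15 pop 4: in=111 → 101 (no change)

Fixpoint:
  val[0] = 100
  val[1] = 011
  val[2] = 101
  val[3] = 110
  val[4] = 101
  val[5] = 111
  val[6] = 110
  val[7] = 100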